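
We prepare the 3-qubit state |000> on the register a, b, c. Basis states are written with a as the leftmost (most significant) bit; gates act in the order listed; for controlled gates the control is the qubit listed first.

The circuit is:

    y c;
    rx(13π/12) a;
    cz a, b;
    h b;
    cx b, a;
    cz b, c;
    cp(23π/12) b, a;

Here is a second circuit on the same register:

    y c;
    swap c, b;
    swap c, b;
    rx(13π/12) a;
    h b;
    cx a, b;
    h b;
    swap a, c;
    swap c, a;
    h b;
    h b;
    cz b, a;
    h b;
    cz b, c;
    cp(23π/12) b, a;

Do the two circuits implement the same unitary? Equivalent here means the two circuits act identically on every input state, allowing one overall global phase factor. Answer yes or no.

No — the two circuits implement different unitaries, even allowing a global phase.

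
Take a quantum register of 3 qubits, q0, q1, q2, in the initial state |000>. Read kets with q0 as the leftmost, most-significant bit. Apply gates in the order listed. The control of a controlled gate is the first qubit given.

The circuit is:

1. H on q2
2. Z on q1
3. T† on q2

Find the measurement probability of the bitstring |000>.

A full measurement returns |000> with probability 1/2.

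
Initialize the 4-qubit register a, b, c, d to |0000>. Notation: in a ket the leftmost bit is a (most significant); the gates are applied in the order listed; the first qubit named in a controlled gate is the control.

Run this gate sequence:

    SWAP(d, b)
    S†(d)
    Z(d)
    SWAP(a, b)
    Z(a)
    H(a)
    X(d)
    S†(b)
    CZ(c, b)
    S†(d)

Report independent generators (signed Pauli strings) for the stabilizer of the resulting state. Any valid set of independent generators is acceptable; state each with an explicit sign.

One valid set of independent stabilizer generators is +XIII, +IZII, +IIZI, -IIIZ (any independent generating set of the same group is equally correct).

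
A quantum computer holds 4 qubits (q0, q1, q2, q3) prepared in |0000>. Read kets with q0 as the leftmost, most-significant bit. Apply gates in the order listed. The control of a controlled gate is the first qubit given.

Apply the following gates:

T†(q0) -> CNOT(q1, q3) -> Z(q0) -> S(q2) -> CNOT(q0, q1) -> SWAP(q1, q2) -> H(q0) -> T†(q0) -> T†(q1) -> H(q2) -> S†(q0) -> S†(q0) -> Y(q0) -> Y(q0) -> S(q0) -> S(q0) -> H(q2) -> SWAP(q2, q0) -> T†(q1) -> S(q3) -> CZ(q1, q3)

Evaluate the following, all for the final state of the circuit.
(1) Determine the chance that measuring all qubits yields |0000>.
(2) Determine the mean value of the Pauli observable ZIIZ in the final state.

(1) A full measurement returns |0000> with probability 1/2. Key observation: the block from step 10 through step 17 cancels to the identity and can be dropped.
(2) In the final state, ZIIZ has expectation 1.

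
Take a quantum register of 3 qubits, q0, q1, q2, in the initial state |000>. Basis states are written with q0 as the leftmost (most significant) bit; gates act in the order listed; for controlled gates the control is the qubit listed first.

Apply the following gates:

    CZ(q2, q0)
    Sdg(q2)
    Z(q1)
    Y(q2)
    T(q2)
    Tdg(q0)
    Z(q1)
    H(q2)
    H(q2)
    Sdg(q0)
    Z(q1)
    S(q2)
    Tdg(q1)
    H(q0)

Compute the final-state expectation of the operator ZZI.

In the final state, ZZI has expectation 0.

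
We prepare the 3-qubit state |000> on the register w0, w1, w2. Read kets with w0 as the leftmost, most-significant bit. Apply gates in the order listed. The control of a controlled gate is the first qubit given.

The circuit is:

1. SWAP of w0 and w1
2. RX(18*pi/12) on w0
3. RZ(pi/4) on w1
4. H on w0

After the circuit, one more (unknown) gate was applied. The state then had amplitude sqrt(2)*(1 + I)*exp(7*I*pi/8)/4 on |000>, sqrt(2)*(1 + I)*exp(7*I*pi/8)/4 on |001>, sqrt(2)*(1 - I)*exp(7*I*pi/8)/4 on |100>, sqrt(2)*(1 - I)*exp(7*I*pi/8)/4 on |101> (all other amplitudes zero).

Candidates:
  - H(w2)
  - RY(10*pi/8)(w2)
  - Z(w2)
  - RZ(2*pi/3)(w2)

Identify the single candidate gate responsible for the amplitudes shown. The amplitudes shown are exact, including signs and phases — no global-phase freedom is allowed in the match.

The unique candidate consistent with the amplitudes is H(w2).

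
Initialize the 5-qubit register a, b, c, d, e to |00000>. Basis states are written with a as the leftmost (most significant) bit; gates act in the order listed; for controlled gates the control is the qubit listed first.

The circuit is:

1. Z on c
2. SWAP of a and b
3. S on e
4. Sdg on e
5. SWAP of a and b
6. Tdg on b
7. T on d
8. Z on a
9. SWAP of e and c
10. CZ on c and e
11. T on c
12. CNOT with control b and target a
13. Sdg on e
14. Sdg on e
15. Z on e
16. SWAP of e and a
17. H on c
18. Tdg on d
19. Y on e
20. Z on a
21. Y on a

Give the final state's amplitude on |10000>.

|10000> carries amplitude 0 in the final state. Key observation: the block from step 2 through step 5 cancels to the identity and can be dropped.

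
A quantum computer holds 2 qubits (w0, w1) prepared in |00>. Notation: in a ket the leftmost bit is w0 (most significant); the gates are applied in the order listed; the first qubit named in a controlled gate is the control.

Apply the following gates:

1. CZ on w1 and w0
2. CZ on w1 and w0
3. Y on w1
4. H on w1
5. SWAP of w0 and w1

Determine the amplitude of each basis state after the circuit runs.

The resulting statevector has amplitude sqrt(2)*I/2 on |00>, 0 on |01>, -sqrt(2)*I/2 on |10>, 0 on |11>.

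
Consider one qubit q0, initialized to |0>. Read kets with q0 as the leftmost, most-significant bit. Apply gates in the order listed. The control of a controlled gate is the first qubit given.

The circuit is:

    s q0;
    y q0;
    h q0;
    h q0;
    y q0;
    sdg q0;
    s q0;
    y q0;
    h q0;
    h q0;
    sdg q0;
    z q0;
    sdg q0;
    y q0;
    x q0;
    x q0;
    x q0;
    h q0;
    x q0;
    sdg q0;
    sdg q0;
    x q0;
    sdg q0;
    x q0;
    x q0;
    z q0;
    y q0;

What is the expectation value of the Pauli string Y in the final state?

The expectation value of Y is 1. Key observation: steps 3-10 multiply out to the identity, so the circuit reduces to the remaining gates.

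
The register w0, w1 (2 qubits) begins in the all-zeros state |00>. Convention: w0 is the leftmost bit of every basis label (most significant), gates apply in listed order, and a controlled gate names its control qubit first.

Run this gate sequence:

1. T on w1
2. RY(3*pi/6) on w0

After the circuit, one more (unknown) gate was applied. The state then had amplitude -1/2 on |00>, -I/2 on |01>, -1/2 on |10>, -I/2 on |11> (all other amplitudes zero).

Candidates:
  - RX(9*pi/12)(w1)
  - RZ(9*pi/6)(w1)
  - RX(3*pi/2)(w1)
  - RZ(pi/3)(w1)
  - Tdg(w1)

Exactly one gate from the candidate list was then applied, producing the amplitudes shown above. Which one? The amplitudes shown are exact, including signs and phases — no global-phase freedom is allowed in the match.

It was RX(3*pi/2)(w1) that produced the state shown.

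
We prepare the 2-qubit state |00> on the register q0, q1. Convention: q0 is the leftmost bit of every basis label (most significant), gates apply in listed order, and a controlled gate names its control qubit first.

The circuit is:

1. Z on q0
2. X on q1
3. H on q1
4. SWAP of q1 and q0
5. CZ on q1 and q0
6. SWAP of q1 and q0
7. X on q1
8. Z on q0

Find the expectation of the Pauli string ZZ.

The expectation value of ZZ is 0.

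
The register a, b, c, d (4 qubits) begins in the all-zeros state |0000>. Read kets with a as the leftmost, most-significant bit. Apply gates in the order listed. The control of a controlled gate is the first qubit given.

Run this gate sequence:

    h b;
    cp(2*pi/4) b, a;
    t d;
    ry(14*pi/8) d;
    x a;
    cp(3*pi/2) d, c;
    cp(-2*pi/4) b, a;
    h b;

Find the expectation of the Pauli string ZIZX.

The observable ZIZX averages to sqrt(2)/2.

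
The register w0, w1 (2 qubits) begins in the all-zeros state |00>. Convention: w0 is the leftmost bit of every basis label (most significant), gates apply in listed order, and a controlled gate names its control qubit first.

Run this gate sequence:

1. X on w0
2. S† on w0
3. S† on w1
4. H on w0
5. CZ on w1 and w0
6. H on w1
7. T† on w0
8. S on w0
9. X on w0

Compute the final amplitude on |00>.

The final state's coefficient on |00> equals exp(3*I*pi/4)/2.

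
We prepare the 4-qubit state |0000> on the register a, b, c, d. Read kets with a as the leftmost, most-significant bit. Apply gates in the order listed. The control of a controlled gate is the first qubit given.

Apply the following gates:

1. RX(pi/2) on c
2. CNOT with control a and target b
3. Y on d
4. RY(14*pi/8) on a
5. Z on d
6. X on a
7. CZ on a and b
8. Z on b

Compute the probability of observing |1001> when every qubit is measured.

Outcome |1001> occurs with probability sqrt(2)/8 + 1/4.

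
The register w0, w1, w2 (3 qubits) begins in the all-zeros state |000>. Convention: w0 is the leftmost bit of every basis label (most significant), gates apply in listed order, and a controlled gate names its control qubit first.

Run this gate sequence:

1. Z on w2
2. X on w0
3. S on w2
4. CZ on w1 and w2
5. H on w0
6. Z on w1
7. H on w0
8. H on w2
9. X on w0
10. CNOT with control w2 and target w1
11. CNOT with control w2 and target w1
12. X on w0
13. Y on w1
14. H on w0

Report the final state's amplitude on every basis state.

After the circuit, the state carries amplitude 0 on |000>, 0 on |001>, I/2 on |010>, I/2 on |011>, 0 on |100>, 0 on |101>, -I/2 on |110>, -I/2 on |111>. Key observation: steps 9-12 multiply out to the identity, so the circuit reduces to the remaining gates.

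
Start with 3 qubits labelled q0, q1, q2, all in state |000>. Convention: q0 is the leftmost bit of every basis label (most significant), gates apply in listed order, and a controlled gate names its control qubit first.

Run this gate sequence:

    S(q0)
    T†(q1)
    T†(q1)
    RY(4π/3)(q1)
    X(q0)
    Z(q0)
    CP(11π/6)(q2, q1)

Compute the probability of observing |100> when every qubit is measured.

The probability of measuring |100> is 1/4.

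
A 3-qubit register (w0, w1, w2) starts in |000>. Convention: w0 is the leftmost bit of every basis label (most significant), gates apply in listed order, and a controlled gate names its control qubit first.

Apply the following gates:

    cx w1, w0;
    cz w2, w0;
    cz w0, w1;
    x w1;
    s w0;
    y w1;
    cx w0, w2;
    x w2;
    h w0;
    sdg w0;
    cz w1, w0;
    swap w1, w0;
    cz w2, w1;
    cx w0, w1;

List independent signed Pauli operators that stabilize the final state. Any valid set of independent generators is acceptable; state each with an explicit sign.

One valid set of independent stabilizer generators is +IYI, +ZII, -IIZ (any independent generating set of the same group is equally correct).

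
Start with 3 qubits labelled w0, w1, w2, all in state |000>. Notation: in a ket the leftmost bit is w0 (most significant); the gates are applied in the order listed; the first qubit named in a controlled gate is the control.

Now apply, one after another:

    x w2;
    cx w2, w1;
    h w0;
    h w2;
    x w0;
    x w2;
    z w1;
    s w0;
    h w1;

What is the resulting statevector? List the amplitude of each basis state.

The final amplitudes are sqrt(2)/4 on |000>, -sqrt(2)/4 on |001>, -sqrt(2)/4 on |010>, sqrt(2)/4 on |011>, sqrt(2)*I/4 on |100>, -sqrt(2)*I/4 on |101>, -sqrt(2)*I/4 on |110>, sqrt(2)*I/4 on |111>.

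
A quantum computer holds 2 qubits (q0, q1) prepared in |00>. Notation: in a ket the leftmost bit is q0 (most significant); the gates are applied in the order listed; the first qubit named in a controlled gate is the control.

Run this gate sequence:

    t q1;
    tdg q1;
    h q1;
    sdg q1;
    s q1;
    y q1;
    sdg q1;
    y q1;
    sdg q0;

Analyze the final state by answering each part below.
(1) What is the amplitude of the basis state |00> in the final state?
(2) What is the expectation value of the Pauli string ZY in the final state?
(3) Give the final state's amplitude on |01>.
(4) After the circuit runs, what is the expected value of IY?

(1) The final state's coefficient on |00> equals -sqrt(2)*I/2.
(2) In the final state, ZY has expectation 1.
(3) The amplitude on |01> is sqrt(2)/2.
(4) In the final state, IY has expectation 1.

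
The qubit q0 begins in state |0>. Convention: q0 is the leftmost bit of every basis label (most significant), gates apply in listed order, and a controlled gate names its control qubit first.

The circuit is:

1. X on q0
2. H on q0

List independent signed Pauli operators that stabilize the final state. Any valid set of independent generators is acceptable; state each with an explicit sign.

The stabilizer group can be generated by -X, among other valid generating sets.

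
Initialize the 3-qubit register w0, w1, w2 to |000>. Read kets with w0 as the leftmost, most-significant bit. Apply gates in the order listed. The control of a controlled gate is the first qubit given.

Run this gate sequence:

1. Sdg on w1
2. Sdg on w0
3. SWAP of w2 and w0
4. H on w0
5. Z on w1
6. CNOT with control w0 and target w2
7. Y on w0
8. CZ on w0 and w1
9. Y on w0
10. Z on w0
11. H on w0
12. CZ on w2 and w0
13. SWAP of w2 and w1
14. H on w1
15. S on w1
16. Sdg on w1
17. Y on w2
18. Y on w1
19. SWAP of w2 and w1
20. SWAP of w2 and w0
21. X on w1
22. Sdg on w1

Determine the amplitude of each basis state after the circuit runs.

The final amplitudes are sqrt(2)/2 on |000>, sqrt(2)/2 on |001>, and 0 on every other basis state.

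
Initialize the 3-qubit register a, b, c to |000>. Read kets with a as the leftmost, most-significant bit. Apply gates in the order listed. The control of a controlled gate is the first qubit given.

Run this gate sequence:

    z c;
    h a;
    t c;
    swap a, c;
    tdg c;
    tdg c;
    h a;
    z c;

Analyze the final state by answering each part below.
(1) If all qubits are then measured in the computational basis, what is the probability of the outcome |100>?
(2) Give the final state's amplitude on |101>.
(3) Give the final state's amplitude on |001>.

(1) A full measurement returns |100> with probability 1/4.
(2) |101> carries amplitude I/2 in the final state.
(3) The final state's coefficient on |001> equals I/2.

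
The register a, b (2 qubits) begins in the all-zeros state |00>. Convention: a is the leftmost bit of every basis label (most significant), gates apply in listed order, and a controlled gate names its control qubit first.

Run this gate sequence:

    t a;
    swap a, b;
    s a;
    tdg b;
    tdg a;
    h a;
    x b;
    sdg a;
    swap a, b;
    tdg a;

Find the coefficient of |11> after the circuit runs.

|11> carries amplitude -sqrt(2)*exp(I*pi/4)/2 in the final state.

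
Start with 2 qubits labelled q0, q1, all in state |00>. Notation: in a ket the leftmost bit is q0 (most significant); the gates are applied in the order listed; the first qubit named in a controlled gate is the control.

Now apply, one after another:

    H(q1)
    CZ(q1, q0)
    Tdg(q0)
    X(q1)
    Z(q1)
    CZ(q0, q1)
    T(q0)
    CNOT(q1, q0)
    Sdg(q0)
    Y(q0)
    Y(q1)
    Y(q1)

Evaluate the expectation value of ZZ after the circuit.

In the final state, ZZ has expectation -1.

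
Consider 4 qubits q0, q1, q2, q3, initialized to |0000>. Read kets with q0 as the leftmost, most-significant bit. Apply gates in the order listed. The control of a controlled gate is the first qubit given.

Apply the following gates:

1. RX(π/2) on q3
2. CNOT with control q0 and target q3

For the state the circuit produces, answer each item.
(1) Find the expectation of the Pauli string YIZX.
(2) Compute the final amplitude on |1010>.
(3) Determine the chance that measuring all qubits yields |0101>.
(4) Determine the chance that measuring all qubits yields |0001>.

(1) In the final state, YIZX has expectation 0.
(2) The final state's coefficient on |1010> equals 0.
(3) Outcome |0101> occurs with probability 0.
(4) A full measurement returns |0001> with probability 1/2.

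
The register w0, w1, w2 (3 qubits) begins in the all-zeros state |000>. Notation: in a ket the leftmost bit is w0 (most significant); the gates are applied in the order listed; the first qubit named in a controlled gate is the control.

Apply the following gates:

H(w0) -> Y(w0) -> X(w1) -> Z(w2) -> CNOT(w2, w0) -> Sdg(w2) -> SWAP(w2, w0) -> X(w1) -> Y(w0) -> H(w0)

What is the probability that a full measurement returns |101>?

A full measurement returns |101> with probability 1/4.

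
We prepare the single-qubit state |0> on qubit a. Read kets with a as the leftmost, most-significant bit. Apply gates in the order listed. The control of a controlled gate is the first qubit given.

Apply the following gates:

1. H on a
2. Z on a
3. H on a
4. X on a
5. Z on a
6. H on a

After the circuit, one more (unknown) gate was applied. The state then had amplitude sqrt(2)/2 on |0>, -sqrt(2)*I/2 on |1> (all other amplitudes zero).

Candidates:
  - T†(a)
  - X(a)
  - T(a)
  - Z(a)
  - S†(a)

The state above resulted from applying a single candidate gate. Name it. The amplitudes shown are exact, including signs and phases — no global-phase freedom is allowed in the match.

The unique candidate consistent with the amplitudes is S†(a).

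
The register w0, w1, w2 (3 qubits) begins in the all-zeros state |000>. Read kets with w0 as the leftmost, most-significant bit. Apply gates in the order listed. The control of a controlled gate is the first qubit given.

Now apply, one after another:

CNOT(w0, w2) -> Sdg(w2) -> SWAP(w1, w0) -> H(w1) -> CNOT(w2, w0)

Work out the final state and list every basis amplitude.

The final amplitudes are sqrt(2)/2 on |000>, sqrt(2)/2 on |010>, and 0 on every other basis state.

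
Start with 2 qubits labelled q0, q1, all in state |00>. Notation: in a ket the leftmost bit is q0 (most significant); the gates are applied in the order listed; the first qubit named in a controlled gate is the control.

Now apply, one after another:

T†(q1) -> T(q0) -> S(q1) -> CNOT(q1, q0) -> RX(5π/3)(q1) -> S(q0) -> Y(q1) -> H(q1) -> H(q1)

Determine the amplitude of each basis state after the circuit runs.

After the circuit, the state carries amplitude -1/2 on |00>, -sqrt(3)*I/2 on |01>, 0 on |10>, 0 on |11>. Key observation: the block from step 8 through step 9 cancels to the identity and can be dropped.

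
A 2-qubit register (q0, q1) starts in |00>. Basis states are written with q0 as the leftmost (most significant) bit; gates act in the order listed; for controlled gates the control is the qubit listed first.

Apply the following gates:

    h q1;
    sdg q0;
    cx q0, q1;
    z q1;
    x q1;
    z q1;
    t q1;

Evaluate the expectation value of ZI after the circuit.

In the final state, ZI has expectation 1.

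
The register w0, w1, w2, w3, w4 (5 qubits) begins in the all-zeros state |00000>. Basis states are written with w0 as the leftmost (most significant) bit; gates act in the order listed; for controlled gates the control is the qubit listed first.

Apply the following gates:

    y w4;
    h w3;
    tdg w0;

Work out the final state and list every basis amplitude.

The final amplitudes are sqrt(2)*I/2 on |00001>, sqrt(2)*I/2 on |00011>, and 0 on every other basis state.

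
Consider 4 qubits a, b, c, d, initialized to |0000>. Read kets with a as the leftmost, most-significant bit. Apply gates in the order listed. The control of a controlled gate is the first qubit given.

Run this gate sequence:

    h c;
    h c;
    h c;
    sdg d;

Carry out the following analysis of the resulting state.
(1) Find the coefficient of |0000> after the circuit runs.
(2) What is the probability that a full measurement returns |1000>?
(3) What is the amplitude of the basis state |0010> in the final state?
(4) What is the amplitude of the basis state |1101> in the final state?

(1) |0000> carries amplitude sqrt(2)/2 in the final state. Key observation: gates 1-2 undo each other exactly, leaving only the rest of the circuit to track.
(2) Outcome |1000> occurs with probability 0.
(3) The amplitude on |0010> is sqrt(2)/2.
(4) The final state's coefficient on |1101> equals 0.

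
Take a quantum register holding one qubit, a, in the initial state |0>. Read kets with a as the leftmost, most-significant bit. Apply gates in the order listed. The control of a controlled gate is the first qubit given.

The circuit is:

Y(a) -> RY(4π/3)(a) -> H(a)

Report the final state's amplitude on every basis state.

After the circuit, the state carries amplitude I*(-sqrt(6) - sqrt(2))/4 on |0>, I*(-sqrt(6) + sqrt(2))/4 on |1>.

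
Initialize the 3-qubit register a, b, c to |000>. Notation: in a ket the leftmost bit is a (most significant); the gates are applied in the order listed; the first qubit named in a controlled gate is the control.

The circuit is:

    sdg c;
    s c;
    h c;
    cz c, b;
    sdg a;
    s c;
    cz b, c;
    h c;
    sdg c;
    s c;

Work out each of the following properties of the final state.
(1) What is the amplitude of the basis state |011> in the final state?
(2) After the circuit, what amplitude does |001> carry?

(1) |011> carries amplitude 0 in the final state.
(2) The amplitude on |001> is 1/2 - I/2.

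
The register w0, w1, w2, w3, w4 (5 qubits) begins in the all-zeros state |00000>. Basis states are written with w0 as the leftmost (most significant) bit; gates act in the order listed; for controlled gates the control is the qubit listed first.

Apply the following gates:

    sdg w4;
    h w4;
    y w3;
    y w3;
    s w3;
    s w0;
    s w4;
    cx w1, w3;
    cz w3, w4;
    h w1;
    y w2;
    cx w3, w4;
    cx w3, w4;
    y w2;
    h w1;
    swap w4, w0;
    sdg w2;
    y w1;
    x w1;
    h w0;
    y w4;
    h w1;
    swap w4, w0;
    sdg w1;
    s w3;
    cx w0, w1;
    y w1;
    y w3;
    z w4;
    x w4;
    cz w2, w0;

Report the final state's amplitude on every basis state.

The final amplitudes are sqrt(2)*(1 - I)/4 on |10010>, sqrt(2)*(-1 - I)/4 on |10011>, sqrt(2)*(1 + I)/4 on |11010>, sqrt(2)*(1 - I)/4 on |11011>, and 0 on every other basis state.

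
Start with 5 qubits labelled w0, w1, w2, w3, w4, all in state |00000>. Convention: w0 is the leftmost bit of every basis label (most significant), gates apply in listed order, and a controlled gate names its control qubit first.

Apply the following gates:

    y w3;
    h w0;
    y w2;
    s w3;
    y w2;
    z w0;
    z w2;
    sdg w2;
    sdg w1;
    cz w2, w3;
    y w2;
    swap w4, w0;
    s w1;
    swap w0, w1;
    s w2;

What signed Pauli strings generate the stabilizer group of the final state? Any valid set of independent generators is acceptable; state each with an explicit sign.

One valid set of independent stabilizer generators is -IIIIX, +ZIIII, +IZIII, -IIZII, -IIIZI (any independent generating set of the same group is equally correct).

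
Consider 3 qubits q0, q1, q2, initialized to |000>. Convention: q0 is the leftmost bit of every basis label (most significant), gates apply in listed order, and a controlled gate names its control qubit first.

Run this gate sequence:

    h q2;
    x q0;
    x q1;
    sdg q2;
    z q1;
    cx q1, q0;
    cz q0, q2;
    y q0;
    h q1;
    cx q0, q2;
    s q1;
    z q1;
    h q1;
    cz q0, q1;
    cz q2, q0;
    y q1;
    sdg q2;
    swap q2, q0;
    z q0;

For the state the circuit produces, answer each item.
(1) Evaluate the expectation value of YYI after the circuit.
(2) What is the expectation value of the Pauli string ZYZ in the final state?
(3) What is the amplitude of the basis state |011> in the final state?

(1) The expectation value of YYI is 0.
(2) The observable ZYZ averages to 0.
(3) |011> carries amplitude sqrt(2)*(1 - I)/4 in the final state.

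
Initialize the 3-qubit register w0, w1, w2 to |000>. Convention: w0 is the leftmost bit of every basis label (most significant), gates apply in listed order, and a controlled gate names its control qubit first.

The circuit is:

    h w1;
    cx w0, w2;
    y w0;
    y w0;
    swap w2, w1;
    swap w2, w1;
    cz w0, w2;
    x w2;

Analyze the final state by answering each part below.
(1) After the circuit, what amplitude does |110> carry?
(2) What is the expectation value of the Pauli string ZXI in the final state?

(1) The amplitude on |110> is 0. Key observation: steps 5-6 multiply out to the identity, so the circuit reduces to the remaining gates.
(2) The observable ZXI averages to 1.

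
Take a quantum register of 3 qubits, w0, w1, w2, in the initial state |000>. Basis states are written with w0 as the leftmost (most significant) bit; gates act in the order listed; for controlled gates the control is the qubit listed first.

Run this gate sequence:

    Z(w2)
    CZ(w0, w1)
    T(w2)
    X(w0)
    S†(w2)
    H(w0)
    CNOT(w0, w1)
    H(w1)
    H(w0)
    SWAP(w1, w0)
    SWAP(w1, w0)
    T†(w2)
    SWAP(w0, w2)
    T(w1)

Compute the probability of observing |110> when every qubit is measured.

Outcome |110> occurs with probability 0. Key observation: gates 10-11 undo each other exactly, leaving only the rest of the circuit to track.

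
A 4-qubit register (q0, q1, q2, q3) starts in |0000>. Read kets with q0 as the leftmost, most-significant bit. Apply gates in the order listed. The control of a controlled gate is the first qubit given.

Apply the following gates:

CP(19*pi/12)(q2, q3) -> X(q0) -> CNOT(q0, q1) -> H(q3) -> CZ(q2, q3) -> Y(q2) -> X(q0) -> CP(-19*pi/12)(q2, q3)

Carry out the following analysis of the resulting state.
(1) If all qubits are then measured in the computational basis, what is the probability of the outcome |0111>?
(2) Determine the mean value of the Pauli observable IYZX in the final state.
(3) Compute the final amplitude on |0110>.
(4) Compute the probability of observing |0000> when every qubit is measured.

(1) Outcome |0111> occurs with probability 1/2.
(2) In the final state, IYZX has expectation 0.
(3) |0110> carries amplitude sqrt(2)*I/2 in the final state.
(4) The probability of measuring |0000> is 0.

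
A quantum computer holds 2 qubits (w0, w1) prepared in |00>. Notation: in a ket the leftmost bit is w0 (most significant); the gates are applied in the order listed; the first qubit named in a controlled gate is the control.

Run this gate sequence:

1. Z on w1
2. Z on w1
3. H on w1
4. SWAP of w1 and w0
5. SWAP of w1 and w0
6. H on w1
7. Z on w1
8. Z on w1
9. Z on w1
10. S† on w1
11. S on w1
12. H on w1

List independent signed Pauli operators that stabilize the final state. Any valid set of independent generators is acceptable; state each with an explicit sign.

The final state is stabilized by the group generated by +IX, +ZI; other independent generating sets are equally valid. Key observation: steps 1-8 multiply out to the identity, so the circuit reduces to the remaining gates.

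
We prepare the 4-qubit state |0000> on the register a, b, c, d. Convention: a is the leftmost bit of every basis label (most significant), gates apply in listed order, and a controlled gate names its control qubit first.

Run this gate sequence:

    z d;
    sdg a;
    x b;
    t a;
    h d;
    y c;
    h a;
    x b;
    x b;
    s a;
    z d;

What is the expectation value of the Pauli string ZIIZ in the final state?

The expectation value of ZIIZ is 0.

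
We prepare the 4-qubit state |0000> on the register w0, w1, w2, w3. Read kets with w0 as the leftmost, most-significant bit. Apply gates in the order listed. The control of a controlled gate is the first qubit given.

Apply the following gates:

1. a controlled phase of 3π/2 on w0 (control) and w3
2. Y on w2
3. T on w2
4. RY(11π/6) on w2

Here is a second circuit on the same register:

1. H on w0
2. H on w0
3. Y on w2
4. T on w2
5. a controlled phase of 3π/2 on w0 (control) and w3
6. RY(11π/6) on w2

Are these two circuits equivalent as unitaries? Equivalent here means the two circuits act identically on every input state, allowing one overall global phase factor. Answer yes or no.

Yes — the two circuits implement the same unitary up to a global phase.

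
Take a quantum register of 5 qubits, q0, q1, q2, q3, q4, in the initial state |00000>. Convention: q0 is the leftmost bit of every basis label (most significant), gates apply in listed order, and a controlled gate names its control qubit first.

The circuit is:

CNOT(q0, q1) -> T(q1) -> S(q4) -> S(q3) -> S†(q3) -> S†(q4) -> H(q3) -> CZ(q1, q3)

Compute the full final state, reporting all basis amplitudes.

After the circuit, the state carries amplitude sqrt(2)/2 on |00000>, sqrt(2)/2 on |00010>, and 0 on every other basis state.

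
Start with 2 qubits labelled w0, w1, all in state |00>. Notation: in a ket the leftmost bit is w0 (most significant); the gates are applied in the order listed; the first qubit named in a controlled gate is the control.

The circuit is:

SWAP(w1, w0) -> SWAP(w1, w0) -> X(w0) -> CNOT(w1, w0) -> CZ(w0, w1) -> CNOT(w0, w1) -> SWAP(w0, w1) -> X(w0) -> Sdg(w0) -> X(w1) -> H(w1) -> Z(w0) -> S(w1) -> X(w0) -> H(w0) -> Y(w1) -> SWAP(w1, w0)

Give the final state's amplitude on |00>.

The final state's coefficient on |00> equals 1/2.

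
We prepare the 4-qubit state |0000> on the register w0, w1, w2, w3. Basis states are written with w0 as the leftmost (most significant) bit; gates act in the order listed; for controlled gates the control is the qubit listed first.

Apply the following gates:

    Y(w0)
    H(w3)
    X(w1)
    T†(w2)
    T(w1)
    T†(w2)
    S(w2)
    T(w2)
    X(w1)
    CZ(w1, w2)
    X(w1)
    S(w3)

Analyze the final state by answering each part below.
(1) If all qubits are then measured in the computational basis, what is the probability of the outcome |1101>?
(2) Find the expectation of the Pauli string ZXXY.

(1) Outcome |1101> occurs with probability 1/2.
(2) The observable ZXXY averages to 0.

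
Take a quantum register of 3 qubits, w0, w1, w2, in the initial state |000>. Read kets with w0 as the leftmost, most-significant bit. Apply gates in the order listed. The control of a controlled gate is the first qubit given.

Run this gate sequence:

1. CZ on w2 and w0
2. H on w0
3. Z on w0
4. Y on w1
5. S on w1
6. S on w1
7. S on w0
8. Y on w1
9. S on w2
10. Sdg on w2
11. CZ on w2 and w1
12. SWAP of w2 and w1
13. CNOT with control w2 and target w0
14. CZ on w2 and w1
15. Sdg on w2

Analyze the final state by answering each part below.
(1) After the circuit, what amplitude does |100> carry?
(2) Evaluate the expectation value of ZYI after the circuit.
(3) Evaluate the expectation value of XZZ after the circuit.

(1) The amplitude on |100> is sqrt(2)*I/2.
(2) The observable ZYI averages to 0.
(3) The expectation value of XZZ is 0.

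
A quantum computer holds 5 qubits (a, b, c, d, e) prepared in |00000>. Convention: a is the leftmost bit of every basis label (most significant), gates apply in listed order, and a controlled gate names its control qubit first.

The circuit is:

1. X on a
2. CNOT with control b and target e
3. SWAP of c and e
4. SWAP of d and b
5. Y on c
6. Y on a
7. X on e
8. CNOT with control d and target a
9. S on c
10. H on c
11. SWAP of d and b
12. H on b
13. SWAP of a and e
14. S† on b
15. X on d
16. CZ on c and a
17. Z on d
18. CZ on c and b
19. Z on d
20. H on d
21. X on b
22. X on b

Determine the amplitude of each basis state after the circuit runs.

The final amplitudes are sqrt(2)*I/4 on |10000>, -sqrt(2)*I/4 on |10010>, sqrt(2)*I/4 on |10100>, -sqrt(2)*I/4 on |10110>, sqrt(2)/4 on |11000>, -sqrt(2)/4 on |11010>, -sqrt(2)/4 on |11100>, sqrt(2)/4 on |11110>, and 0 on every other basis state.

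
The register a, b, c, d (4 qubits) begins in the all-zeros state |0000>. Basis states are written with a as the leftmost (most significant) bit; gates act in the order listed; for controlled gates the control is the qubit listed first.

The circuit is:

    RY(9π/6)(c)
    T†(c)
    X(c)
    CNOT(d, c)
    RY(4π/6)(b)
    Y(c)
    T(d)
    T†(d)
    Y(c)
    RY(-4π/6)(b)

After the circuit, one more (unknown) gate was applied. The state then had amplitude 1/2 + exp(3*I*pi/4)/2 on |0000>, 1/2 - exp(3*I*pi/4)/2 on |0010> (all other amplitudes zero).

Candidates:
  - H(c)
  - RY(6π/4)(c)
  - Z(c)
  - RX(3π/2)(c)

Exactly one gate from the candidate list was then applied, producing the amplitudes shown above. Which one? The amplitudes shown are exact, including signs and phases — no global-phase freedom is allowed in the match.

The applied gate was RY(6π/4)(c). Key observation: gates 5-10 undo each other exactly, leaving only the rest of the circuit to track.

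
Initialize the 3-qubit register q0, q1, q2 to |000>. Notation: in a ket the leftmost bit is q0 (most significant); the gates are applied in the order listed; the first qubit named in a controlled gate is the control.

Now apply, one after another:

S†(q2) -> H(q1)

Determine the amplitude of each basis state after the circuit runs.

The resulting statevector has amplitude sqrt(2)/2 on |000>, sqrt(2)/2 on |010>, and 0 on every other basis state.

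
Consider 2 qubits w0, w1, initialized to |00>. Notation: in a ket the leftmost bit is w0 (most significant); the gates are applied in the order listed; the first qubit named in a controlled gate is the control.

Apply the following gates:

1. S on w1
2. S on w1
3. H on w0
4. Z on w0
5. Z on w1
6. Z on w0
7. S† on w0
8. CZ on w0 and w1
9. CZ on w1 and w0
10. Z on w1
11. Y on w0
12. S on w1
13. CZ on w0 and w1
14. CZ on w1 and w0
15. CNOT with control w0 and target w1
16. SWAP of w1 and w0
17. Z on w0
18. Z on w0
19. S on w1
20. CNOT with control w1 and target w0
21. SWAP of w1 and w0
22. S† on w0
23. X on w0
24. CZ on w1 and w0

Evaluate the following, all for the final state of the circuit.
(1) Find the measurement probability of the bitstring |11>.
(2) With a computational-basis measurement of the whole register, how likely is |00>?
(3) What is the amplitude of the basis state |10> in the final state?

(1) The probability of measuring |11> is 0.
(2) Outcome |00> occurs with probability 1/2.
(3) The final state's coefficient on |10> equals -sqrt(2)/2.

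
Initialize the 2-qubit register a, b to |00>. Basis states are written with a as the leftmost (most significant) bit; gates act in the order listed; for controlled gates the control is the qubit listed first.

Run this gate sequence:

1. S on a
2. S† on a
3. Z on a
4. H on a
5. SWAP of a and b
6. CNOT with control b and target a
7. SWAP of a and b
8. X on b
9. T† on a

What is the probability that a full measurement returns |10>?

A full measurement returns |10> with probability 1/2.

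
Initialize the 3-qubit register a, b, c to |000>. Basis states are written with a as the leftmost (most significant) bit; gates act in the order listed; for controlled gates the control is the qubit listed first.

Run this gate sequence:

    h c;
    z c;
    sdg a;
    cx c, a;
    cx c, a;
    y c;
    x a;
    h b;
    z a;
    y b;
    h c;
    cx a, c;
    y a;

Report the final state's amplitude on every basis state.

After the circuit, the state carries amplitude sqrt(2)*I/2 on |001>, -sqrt(2)*I/2 on |011>, and 0 on every other basis state.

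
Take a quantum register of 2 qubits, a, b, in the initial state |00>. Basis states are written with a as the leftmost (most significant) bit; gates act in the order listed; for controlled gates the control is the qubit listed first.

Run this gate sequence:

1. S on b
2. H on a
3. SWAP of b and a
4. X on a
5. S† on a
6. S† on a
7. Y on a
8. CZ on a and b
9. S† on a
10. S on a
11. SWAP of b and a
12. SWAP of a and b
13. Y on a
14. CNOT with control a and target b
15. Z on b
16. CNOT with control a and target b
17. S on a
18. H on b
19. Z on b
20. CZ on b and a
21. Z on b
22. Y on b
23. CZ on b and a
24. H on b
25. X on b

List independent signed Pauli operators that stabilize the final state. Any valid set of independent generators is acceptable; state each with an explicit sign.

The final state is stabilized by the group generated by +IX, -ZI; other independent generating sets are equally valid.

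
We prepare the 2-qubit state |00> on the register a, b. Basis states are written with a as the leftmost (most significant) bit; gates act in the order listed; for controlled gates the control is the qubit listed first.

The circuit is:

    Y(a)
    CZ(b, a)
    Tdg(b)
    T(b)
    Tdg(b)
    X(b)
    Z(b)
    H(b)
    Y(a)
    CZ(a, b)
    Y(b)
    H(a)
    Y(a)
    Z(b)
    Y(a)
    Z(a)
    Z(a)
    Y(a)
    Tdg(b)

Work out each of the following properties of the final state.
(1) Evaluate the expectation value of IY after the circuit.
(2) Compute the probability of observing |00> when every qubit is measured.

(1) The observable IY averages to sqrt(2)/2.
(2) Outcome |00> occurs with probability 1/4.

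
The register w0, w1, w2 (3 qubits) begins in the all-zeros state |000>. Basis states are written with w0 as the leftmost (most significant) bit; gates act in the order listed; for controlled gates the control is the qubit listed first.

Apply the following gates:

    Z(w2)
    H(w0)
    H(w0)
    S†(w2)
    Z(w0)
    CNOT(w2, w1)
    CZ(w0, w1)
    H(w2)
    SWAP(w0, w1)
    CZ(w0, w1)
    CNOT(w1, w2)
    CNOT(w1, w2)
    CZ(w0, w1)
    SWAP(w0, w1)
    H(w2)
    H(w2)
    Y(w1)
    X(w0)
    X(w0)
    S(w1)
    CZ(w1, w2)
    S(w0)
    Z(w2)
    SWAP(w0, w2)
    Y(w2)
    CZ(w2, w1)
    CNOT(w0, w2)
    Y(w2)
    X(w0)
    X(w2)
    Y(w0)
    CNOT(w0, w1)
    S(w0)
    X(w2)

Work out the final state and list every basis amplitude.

The final amplitudes are -sqrt(2)*I/2 on |010>, sqrt(2)/2 on |101>, and 0 on every other basis state.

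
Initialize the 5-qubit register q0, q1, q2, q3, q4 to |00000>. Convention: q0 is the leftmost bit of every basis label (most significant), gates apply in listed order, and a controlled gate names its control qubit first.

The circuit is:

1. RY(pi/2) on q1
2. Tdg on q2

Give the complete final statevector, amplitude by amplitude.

After the circuit, the state carries amplitude sqrt(2)/2 on |00000>, sqrt(2)/2 on |01000>, and 0 on every other basis state.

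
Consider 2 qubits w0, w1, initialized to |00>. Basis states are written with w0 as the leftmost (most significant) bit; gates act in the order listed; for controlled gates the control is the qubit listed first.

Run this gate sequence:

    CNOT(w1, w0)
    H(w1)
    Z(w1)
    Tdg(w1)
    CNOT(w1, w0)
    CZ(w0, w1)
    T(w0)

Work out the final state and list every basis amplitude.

The resulting statevector has amplitude sqrt(2)/2 on |00>, 0 on |01>, 0 on |10>, sqrt(2)/2 on |11>.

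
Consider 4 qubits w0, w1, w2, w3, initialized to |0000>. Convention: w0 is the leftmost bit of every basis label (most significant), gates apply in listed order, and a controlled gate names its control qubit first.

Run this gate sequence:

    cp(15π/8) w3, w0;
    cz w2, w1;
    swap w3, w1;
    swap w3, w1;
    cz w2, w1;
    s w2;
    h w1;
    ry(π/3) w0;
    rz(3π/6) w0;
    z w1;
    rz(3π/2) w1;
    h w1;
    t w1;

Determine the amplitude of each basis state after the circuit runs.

The resulting statevector has amplitude sqrt(3)*(-1 - I)/4 on |0000>, -sqrt(6)/4 on |0100>, 1/4 - I/4 on |1000>, (-1 - I)*exp(I*pi/4)/4 on |1100>, and 0 on every other basis state. Key observation: gates 2-5 undo each other exactly, leaving only the rest of the circuit to track.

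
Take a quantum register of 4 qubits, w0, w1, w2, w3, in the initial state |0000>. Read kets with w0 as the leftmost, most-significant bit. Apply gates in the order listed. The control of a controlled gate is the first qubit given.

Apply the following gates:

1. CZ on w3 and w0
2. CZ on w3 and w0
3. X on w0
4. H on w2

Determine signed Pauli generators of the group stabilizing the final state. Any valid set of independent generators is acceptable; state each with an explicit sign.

One valid set of independent stabilizer generators is +IIXI, -ZIII, +IZII, +IIIZ (any independent generating set of the same group is equally correct). Key observation: gates 1-2 undo each other exactly, leaving only the rest of the circuit to track.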